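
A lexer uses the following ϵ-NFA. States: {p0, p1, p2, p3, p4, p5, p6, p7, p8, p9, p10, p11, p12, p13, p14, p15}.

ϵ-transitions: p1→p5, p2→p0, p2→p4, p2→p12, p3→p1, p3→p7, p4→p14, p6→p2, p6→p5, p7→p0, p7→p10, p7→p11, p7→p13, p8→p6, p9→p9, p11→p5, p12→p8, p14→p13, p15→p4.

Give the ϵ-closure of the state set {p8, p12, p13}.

Start with {p8, p12, p13}.
From p8 via ϵ: add p6.
From p6 via ϵ: add p2, p5.
From p2 via ϵ: add p0, p4.
From p4 via ϵ: add p14.
No new states can be added; the closed set is {p0, p2, p4, p5, p6, p8, p12, p13, p14}.

{p0, p2, p4, p5, p6, p8, p12, p13, p14}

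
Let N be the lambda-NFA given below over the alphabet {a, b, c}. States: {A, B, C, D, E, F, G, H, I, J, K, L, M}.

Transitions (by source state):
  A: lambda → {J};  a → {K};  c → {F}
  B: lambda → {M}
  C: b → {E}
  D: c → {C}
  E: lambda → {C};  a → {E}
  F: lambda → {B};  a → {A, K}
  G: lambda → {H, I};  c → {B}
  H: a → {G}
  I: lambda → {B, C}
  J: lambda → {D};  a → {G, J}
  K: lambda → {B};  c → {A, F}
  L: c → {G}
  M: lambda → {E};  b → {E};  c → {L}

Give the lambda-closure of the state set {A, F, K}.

{A, B, C, D, E, F, J, K, M}

Start with {A, F, K}.
From A via lambda: add J.
From F via lambda: add B.
From B via lambda: add M.
From J via lambda: add D.
From M via lambda: add E.
From E via lambda: add C.
No new states can be added; the closed set is {A, B, C, D, E, F, J, K, M}.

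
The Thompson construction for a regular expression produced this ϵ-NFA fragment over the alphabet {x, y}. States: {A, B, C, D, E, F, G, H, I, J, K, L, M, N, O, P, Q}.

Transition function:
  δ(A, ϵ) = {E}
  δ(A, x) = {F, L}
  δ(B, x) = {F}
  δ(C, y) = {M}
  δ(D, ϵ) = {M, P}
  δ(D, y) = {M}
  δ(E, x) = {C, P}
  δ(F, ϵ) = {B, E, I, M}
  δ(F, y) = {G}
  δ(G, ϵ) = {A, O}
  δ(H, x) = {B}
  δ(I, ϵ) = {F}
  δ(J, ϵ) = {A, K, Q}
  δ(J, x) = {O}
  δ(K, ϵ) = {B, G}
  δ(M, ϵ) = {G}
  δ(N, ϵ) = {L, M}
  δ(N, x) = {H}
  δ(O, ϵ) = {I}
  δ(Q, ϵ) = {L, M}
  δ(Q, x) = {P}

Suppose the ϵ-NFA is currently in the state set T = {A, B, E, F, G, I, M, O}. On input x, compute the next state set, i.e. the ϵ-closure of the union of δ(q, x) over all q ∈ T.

A on x → {F, L}.
B on x → {F}.
E on x → {C, P}.
No x-transition from F, G, I, M, O.
Union after reading x: {C, F, L, P}.
Now take the ϵ-closure:
From F via ϵ: add B, E, I, M.
From M via ϵ: add G.
From G via ϵ: add A, O.
No new states can be added; the closed set is {A, B, C, E, F, G, I, L, M, O, P}.

{A, B, C, E, F, G, I, L, M, O, P}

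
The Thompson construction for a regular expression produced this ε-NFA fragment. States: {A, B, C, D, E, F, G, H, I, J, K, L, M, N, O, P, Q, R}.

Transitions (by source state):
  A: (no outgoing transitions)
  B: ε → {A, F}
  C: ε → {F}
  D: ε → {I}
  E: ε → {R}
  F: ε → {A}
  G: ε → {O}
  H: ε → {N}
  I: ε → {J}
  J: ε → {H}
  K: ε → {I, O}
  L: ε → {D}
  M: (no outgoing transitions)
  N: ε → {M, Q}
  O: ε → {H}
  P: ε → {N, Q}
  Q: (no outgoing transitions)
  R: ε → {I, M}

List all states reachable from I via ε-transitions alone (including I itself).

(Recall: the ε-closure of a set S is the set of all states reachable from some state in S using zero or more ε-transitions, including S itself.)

{H, I, J, M, N, Q}

Start with {I}.
From I via ε: add J.
From J via ε: add H.
From H via ε: add N.
From N via ε: add M, Q.
No new states can be added; the closed set is {H, I, J, M, N, Q}.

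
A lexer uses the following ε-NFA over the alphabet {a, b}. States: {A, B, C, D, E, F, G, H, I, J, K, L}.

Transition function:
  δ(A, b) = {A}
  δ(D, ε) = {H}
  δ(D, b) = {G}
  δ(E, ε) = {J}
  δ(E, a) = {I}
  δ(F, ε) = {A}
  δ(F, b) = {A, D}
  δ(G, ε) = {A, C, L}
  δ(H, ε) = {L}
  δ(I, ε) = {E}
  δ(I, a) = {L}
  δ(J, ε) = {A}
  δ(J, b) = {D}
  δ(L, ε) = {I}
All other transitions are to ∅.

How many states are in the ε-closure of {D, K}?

8

Start with {D, K}.
From D via ε: add H.
From H via ε: add L.
From L via ε: add I.
From I via ε: add E.
From E via ε: add J.
From J via ε: add A.
ε-closure = {A, D, E, H, I, J, K, L}, which has 8 states.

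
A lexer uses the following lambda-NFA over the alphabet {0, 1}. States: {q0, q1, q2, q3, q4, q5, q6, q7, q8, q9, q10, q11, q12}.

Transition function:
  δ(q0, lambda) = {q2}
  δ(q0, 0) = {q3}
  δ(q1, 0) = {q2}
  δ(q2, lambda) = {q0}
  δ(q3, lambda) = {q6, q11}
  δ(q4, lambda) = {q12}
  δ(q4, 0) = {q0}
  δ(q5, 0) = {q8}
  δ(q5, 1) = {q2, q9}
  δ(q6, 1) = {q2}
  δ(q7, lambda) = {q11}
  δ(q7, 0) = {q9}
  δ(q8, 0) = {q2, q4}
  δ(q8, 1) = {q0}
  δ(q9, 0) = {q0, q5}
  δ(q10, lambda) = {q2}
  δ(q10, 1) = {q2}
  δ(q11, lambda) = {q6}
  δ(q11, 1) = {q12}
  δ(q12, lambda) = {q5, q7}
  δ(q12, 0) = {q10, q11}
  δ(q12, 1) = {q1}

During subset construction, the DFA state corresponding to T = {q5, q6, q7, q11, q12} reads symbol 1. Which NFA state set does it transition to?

{q0, q1, q2, q5, q6, q7, q9, q11, q12}

q5 on 1 → {q2, q9}.
q6 on 1 → {q2}.
q11 on 1 → {q12}.
q12 on 1 → {q1}.
No 1-transition from q7.
Union after reading 1: {q1, q2, q9, q12}.
Now take the lambda-closure:
From q2 via lambda: add q0.
From q12 via lambda: add q5, q7.
From q7 via lambda: add q11.
From q11 via lambda: add q6.
No new states can be added; the closed set is {q0, q1, q2, q5, q6, q7, q9, q11, q12}.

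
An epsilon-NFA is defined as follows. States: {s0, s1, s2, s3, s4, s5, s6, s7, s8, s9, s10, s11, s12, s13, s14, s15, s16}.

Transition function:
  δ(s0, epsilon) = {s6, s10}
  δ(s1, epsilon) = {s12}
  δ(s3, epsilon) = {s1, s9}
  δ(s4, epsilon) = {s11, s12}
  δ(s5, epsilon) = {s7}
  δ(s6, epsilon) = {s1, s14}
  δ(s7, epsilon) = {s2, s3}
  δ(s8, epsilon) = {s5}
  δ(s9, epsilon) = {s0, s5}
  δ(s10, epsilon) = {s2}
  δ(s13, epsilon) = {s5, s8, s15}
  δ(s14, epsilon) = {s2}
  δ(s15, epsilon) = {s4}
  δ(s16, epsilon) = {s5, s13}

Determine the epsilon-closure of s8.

{s0, s1, s2, s3, s5, s6, s7, s8, s9, s10, s12, s14}

Start with {s8}.
From s8 via epsilon: add s5.
From s5 via epsilon: add s7.
From s7 via epsilon: add s2, s3.
From s3 via epsilon: add s1, s9.
From s1 via epsilon: add s12.
From s9 via epsilon: add s0.
From s0 via epsilon: add s6, s10.
From s6 via epsilon: add s14.
No new states can be added; the closed set is {s0, s1, s2, s3, s5, s6, s7, s8, s9, s10, s12, s14}.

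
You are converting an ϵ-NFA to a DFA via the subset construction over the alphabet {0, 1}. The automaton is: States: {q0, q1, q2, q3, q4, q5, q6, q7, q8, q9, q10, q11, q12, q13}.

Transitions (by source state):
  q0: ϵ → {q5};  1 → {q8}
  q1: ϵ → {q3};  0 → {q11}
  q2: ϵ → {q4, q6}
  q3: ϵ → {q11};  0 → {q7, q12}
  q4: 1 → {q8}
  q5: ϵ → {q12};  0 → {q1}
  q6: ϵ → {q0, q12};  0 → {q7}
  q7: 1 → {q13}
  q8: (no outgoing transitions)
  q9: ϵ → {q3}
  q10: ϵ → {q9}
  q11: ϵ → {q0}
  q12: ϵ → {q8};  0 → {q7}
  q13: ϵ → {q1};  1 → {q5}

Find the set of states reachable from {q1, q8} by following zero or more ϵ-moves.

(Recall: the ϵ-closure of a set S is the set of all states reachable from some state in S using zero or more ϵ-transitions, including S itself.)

Start with {q1, q8}.
From q1 via ϵ: add q3.
From q3 via ϵ: add q11.
From q11 via ϵ: add q0.
From q0 via ϵ: add q5.
From q5 via ϵ: add q12.
No new states can be added; the closed set is {q0, q1, q3, q5, q8, q11, q12}.

{q0, q1, q3, q5, q8, q11, q12}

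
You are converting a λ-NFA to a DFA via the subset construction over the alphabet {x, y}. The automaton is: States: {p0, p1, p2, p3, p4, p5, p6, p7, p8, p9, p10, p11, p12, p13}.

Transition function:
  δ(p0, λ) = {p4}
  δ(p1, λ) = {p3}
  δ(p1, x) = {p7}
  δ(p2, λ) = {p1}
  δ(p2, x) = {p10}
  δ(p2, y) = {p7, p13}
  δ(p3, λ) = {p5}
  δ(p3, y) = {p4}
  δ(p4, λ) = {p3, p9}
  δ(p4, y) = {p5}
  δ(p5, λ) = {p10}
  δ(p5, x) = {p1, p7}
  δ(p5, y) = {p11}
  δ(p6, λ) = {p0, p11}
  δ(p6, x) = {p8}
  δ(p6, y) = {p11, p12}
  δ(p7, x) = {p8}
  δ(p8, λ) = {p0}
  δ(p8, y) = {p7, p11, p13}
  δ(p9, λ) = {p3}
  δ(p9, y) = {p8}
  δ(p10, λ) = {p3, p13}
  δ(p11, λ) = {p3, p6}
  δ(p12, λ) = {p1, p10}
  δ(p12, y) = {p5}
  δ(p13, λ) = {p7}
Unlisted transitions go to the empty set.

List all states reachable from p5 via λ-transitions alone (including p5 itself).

{p3, p5, p7, p10, p13}

Start with {p5}.
From p5 via λ: add p10.
From p10 via λ: add p3, p13.
From p13 via λ: add p7.
No new states can be added; the closed set is {p3, p5, p7, p10, p13}.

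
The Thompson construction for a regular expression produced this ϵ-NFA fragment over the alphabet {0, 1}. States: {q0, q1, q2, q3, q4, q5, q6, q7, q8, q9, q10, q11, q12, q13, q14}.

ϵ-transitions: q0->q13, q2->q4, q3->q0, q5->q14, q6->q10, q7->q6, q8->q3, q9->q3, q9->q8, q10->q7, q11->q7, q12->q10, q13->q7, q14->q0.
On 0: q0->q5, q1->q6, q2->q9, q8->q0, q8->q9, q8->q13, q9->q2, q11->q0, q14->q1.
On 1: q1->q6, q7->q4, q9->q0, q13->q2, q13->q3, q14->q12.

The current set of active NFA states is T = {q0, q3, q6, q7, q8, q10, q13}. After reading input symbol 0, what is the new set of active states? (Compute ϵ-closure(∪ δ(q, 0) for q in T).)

q0 on 0 → {q5}.
q8 on 0 → {q0, q9, q13}.
No 0-transition from q3, q6, q7, q10, q13.
Union after reading 0: {q0, q5, q9, q13}.
Now take the ϵ-closure:
From q5 via ϵ: add q14.
From q9 via ϵ: add q3, q8.
From q13 via ϵ: add q7.
From q7 via ϵ: add q6.
From q6 via ϵ: add q10.
No new states can be added; the closed set is {q0, q3, q5, q6, q7, q8, q9, q10, q13, q14}.

{q0, q3, q5, q6, q7, q8, q9, q10, q13, q14}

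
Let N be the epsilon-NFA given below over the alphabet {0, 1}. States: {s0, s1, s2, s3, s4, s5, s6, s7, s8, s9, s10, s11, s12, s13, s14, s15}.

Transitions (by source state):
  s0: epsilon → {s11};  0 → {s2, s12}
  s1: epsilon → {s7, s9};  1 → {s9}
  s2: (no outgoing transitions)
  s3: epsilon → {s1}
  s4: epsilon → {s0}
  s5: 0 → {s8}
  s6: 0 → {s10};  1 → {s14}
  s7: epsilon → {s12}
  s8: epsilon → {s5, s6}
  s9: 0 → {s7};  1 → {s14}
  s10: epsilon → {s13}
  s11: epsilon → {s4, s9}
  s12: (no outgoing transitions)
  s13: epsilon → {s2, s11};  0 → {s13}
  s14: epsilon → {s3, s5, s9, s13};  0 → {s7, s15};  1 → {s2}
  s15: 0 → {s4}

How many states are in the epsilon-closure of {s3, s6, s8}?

Start with {s3, s6, s8}.
From s3 via epsilon: add s1.
From s8 via epsilon: add s5.
From s1 via epsilon: add s7, s9.
From s7 via epsilon: add s12.
epsilon-closure = {s1, s3, s5, s6, s7, s8, s9, s12}, which has 8 states.

8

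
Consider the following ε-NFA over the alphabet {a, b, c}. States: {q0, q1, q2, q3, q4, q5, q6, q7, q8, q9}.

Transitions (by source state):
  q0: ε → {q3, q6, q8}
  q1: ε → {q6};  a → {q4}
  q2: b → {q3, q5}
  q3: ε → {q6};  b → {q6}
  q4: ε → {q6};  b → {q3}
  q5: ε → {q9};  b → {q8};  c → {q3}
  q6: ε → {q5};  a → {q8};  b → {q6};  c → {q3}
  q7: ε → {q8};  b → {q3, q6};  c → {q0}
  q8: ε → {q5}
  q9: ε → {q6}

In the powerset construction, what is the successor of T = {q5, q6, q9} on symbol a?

q6 on a → {q8}.
No a-transition from q5, q9.
Union after reading a: {q8}.
Now take the ε-closure:
From q8 via ε: add q5.
From q5 via ε: add q9.
From q9 via ε: add q6.
No new states can be added; the closed set is {q5, q6, q8, q9}.

{q5, q6, q8, q9}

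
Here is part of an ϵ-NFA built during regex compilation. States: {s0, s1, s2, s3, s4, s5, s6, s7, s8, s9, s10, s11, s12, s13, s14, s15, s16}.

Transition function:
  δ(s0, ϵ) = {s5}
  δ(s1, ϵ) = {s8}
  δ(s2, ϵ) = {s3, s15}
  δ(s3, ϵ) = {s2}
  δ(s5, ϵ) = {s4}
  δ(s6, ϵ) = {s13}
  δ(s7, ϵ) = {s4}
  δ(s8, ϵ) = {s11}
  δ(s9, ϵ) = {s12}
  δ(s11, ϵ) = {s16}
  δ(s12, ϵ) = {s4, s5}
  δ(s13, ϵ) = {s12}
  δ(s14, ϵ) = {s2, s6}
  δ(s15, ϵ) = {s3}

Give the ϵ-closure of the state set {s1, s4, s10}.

{s1, s4, s8, s10, s11, s16}

Start with {s1, s4, s10}.
From s1 via ϵ: add s8.
From s8 via ϵ: add s11.
From s11 via ϵ: add s16.
No new states can be added; the closed set is {s1, s4, s8, s10, s11, s16}.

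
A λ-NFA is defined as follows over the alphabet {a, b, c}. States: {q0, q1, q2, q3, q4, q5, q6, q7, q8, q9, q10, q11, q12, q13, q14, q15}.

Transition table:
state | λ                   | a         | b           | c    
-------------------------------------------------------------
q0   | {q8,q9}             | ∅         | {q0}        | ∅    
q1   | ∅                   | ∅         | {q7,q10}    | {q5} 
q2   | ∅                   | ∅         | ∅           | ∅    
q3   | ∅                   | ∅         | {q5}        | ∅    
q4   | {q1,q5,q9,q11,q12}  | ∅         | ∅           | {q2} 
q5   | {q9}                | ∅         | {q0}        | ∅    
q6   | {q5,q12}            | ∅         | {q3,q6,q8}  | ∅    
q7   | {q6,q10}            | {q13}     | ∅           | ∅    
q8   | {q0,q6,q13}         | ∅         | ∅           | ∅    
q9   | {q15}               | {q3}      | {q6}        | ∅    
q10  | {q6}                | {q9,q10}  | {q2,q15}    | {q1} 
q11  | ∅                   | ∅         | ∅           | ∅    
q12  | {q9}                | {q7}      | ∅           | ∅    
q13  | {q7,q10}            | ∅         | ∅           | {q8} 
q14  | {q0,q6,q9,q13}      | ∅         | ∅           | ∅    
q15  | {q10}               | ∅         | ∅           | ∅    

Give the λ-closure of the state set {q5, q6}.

Start with {q5, q6}.
From q5 via λ: add q9.
From q6 via λ: add q12.
From q9 via λ: add q15.
From q15 via λ: add q10.
No new states can be added; the closed set is {q5, q6, q9, q10, q12, q15}.

{q5, q6, q9, q10, q12, q15}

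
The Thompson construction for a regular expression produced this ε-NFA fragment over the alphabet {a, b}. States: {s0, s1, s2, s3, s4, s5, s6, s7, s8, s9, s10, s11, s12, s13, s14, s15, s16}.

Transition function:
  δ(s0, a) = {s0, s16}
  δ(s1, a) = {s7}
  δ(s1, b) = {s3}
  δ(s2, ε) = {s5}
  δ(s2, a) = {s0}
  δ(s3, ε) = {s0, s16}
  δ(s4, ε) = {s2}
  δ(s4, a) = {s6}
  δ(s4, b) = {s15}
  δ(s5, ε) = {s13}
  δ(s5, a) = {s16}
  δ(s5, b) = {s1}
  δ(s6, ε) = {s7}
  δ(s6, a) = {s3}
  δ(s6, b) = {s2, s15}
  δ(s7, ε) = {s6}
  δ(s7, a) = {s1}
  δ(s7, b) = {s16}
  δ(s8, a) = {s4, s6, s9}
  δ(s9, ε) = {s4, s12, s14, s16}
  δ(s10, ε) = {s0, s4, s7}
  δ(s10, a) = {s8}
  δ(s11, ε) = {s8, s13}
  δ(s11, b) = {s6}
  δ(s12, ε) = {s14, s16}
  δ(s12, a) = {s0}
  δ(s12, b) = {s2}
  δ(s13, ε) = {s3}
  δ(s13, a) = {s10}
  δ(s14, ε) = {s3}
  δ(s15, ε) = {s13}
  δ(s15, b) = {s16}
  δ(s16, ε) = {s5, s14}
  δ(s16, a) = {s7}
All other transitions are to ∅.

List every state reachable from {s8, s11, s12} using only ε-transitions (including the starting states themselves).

Start with {s8, s11, s12}.
From s11 via ε: add s13.
From s12 via ε: add s14, s16.
From s13 via ε: add s3.
From s16 via ε: add s5.
From s3 via ε: add s0.
No new states can be added; the closed set is {s0, s3, s5, s8, s11, s12, s13, s14, s16}.

{s0, s3, s5, s8, s11, s12, s13, s14, s16}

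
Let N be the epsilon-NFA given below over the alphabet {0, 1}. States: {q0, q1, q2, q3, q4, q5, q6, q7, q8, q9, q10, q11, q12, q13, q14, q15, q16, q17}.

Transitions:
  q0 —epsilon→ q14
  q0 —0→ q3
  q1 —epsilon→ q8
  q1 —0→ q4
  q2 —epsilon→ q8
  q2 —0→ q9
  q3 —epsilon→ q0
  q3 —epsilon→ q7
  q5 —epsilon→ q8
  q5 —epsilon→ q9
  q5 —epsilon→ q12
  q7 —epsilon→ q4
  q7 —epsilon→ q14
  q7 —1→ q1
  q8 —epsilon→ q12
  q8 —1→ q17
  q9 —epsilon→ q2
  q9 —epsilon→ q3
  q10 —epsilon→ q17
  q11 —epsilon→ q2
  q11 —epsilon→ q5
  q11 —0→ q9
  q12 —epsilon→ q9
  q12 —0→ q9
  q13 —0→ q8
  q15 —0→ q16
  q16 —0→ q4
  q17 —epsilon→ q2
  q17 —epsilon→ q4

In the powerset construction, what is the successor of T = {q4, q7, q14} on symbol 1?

{q0, q1, q2, q3, q4, q7, q8, q9, q12, q14}

q7 on 1 → {q1}.
No 1-transition from q4, q14.
Union after reading 1: {q1}.
Now take the epsilon-closure:
From q1 via epsilon: add q8.
From q8 via epsilon: add q12.
From q12 via epsilon: add q9.
From q9 via epsilon: add q2, q3.
From q3 via epsilon: add q0, q7.
From q0 via epsilon: add q14.
From q7 via epsilon: add q4.
No new states can be added; the closed set is {q0, q1, q2, q3, q4, q7, q8, q9, q12, q14}.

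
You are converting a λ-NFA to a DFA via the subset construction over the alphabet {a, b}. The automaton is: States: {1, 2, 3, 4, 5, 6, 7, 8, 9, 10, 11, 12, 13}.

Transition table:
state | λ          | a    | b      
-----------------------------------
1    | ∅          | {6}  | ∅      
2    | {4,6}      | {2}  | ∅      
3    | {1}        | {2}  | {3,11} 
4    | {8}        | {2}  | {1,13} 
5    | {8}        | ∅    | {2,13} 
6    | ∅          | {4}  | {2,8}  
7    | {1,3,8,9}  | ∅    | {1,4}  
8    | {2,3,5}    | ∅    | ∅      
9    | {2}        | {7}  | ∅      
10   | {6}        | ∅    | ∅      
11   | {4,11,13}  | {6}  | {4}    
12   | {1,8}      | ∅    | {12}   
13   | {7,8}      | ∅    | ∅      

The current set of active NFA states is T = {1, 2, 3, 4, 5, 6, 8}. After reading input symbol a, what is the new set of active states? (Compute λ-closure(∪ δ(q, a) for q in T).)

{1, 2, 3, 4, 5, 6, 8}

1 on a → {6}.
2 on a → {2}.
3 on a → {2}.
4 on a → {2}.
6 on a → {4}.
No a-transition from 5, 8.
Union after reading a: {2, 4, 6}.
Now take the λ-closure:
From 4 via λ: add 8.
From 8 via λ: add 3, 5.
From 3 via λ: add 1.
No new states can be added; the closed set is {1, 2, 3, 4, 5, 6, 8}.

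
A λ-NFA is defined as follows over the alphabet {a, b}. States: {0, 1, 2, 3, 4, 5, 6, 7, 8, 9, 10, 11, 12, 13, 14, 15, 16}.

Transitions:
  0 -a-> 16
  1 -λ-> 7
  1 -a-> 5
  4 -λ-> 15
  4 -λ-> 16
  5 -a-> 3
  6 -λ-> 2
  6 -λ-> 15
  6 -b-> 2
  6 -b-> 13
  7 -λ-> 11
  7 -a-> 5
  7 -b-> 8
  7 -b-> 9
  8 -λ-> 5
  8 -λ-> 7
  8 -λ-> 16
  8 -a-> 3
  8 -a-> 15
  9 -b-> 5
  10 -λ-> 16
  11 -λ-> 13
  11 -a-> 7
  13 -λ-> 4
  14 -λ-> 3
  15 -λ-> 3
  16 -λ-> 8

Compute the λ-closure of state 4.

{3, 4, 5, 7, 8, 11, 13, 15, 16}

Start with {4}.
From 4 via λ: add 15, 16.
From 15 via λ: add 3.
From 16 via λ: add 8.
From 8 via λ: add 5, 7.
From 7 via λ: add 11.
From 11 via λ: add 13.
No new states can be added; the closed set is {3, 4, 5, 7, 8, 11, 13, 15, 16}.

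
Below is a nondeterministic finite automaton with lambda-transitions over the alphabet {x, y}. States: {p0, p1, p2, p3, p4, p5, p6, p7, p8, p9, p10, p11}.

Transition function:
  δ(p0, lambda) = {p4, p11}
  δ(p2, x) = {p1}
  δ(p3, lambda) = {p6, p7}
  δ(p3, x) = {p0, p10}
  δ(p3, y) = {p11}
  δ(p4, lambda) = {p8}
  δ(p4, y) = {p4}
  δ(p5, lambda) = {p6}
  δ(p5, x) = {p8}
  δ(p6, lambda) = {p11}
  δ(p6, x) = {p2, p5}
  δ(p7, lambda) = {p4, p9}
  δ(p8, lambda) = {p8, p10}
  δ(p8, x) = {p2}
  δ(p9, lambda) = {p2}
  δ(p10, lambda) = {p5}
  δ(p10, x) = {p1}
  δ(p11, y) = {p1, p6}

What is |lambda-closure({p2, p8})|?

Start with {p2, p8}.
From p8 via lambda: add p10.
From p10 via lambda: add p5.
From p5 via lambda: add p6.
From p6 via lambda: add p11.
lambda-closure = {p2, p5, p6, p8, p10, p11}, which has 6 states.

6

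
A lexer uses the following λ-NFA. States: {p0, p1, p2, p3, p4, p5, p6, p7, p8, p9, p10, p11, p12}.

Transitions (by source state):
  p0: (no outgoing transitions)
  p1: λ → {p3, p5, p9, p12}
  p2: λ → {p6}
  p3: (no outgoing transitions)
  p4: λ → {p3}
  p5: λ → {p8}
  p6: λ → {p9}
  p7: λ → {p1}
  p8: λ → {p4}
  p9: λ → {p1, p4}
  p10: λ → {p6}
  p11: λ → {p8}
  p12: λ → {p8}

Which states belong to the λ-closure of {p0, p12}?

Start with {p0, p12}.
From p12 via λ: add p8.
From p8 via λ: add p4.
From p4 via λ: add p3.
No new states can be added; the closed set is {p0, p3, p4, p8, p12}.

{p0, p3, p4, p8, p12}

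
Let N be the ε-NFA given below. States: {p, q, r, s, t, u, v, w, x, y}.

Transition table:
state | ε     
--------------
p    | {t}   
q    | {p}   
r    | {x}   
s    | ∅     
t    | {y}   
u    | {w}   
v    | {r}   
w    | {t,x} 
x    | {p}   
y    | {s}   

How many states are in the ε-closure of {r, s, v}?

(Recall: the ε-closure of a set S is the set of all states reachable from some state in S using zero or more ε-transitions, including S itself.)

7

Start with {r, s, v}.
From r via ε: add x.
From x via ε: add p.
From p via ε: add t.
From t via ε: add y.
ε-closure = {p, r, s, t, v, x, y}, which has 7 states.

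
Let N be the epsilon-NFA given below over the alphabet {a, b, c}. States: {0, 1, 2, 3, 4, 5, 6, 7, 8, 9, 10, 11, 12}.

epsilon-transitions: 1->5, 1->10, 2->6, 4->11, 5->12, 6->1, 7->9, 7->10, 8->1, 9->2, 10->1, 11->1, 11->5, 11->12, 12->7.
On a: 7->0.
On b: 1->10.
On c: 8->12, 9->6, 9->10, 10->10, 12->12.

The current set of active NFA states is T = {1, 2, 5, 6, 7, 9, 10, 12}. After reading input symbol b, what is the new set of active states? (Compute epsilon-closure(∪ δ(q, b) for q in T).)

{1, 2, 5, 6, 7, 9, 10, 12}

1 on b → {10}.
No b-transition from 2, 5, 6, 7, 9, 10, 12.
Union after reading b: {10}.
Now take the epsilon-closure:
From 10 via epsilon: add 1.
From 1 via epsilon: add 5.
From 5 via epsilon: add 12.
From 12 via epsilon: add 7.
From 7 via epsilon: add 9.
From 9 via epsilon: add 2.
From 2 via epsilon: add 6.
No new states can be added; the closed set is {1, 2, 5, 6, 7, 9, 10, 12}.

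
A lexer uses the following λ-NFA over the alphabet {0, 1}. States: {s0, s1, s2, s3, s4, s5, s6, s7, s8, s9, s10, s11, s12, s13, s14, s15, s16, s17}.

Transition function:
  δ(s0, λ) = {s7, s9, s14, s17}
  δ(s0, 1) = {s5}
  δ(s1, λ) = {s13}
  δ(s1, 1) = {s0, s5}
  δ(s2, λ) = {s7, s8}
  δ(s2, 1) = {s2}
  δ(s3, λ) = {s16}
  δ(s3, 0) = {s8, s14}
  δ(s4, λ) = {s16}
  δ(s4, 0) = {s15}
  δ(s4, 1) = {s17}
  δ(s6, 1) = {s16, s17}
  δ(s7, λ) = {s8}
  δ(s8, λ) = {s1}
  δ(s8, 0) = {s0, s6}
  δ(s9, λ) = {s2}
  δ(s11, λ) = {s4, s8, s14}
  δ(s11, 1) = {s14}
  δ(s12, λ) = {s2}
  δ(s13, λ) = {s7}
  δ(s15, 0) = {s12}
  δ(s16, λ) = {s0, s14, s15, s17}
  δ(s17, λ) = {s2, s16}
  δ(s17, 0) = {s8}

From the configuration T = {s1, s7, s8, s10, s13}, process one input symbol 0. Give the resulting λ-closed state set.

s8 on 0 → {s0, s6}.
No 0-transition from s1, s7, s10, s13.
Union after reading 0: {s0, s6}.
Now take the λ-closure:
From s0 via λ: add s7, s9, s14, s17.
From s7 via λ: add s8.
From s9 via λ: add s2.
From s17 via λ: add s16.
From s8 via λ: add s1.
From s16 via λ: add s15.
From s1 via λ: add s13.
No new states can be added; the closed set is {s0, s1, s2, s6, s7, s8, s9, s13, s14, s15, s16, s17}.

{s0, s1, s2, s6, s7, s8, s9, s13, s14, s15, s16, s17}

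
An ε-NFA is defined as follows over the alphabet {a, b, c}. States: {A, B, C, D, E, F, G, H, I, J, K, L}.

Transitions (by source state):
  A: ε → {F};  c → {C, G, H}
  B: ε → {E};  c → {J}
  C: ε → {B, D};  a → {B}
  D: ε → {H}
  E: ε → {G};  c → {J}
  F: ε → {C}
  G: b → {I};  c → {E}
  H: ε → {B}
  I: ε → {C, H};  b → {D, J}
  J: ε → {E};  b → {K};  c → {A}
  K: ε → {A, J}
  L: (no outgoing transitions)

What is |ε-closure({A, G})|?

Start with {A, G}.
From A via ε: add F.
From F via ε: add C.
From C via ε: add B, D.
From B via ε: add E.
From D via ε: add H.
ε-closure = {A, B, C, D, E, F, G, H}, which has 8 states.

8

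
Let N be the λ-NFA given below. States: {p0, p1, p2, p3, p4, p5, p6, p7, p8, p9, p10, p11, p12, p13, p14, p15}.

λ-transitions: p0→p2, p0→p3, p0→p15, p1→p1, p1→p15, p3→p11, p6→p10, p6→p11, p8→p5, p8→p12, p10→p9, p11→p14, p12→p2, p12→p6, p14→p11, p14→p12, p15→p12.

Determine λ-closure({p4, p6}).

Start with {p4, p6}.
From p6 via λ: add p10, p11.
From p10 via λ: add p9.
From p11 via λ: add p14.
From p14 via λ: add p12.
From p12 via λ: add p2.
No new states can be added; the closed set is {p2, p4, p6, p9, p10, p11, p12, p14}.

{p2, p4, p6, p9, p10, p11, p12, p14}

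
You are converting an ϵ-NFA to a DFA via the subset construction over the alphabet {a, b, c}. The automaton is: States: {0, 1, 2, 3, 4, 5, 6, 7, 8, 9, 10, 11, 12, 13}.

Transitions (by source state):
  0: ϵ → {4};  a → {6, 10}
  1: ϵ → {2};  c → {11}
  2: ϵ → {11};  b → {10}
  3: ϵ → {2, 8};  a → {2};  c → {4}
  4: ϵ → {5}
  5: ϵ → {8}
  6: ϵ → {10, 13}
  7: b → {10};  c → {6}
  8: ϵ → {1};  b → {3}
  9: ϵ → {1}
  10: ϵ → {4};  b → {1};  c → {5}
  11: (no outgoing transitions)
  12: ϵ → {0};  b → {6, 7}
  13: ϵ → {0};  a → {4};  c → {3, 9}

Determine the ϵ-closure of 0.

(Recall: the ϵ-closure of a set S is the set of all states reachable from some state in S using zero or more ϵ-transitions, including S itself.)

Start with {0}.
From 0 via ϵ: add 4.
From 4 via ϵ: add 5.
From 5 via ϵ: add 8.
From 8 via ϵ: add 1.
From 1 via ϵ: add 2.
From 2 via ϵ: add 11.
No new states can be added; the closed set is {0, 1, 2, 4, 5, 8, 11}.

{0, 1, 2, 4, 5, 8, 11}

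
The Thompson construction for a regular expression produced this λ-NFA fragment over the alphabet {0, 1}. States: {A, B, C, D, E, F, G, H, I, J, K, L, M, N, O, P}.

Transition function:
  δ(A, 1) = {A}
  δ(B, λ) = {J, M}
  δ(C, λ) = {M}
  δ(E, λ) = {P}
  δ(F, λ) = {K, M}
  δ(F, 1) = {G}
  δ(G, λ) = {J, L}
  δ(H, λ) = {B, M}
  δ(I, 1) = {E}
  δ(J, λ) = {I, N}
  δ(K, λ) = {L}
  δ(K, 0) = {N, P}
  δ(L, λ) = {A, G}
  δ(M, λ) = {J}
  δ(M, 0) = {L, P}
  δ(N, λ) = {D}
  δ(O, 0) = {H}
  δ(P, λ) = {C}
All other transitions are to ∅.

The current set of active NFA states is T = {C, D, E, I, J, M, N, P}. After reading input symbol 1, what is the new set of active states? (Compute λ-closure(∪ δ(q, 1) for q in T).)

I on 1 → {E}.
No 1-transition from C, D, E, J, M, N, P.
Union after reading 1: {E}.
Now take the λ-closure:
From E via λ: add P.
From P via λ: add C.
From C via λ: add M.
From M via λ: add J.
From J via λ: add I, N.
From N via λ: add D.
No new states can be added; the closed set is {C, D, E, I, J, M, N, P}.

{C, D, E, I, J, M, N, P}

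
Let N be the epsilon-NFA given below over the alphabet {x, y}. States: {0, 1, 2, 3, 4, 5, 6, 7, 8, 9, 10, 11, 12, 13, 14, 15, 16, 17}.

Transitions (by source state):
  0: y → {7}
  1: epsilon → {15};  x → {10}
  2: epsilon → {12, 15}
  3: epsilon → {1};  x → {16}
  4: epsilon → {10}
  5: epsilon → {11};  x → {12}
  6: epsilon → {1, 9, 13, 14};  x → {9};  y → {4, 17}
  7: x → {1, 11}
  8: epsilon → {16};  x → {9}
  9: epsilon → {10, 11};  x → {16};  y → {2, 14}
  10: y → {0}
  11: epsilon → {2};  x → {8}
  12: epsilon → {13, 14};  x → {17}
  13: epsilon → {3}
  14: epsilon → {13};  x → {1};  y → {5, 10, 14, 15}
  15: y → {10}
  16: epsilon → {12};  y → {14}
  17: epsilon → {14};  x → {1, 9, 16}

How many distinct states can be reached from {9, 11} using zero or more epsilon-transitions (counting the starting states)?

10

Start with {9, 11}.
From 9 via epsilon: add 10.
From 11 via epsilon: add 2.
From 2 via epsilon: add 12, 15.
From 12 via epsilon: add 13, 14.
From 13 via epsilon: add 3.
From 3 via epsilon: add 1.
epsilon-closure = {1, 2, 3, 9, 10, 11, 12, 13, 14, 15}, which has 10 states.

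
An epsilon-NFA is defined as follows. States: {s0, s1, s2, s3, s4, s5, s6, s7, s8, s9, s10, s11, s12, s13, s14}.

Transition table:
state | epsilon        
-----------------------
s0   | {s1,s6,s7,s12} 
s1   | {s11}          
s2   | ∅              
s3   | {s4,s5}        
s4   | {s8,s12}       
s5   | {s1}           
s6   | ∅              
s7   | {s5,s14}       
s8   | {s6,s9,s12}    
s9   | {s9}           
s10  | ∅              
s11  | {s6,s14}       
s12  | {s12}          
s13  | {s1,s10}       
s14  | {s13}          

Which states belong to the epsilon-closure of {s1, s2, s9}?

Start with {s1, s2, s9}.
From s1 via epsilon: add s11.
From s11 via epsilon: add s6, s14.
From s14 via epsilon: add s13.
From s13 via epsilon: add s10.
No new states can be added; the closed set is {s1, s2, s6, s9, s10, s11, s13, s14}.

{s1, s2, s6, s9, s10, s11, s13, s14}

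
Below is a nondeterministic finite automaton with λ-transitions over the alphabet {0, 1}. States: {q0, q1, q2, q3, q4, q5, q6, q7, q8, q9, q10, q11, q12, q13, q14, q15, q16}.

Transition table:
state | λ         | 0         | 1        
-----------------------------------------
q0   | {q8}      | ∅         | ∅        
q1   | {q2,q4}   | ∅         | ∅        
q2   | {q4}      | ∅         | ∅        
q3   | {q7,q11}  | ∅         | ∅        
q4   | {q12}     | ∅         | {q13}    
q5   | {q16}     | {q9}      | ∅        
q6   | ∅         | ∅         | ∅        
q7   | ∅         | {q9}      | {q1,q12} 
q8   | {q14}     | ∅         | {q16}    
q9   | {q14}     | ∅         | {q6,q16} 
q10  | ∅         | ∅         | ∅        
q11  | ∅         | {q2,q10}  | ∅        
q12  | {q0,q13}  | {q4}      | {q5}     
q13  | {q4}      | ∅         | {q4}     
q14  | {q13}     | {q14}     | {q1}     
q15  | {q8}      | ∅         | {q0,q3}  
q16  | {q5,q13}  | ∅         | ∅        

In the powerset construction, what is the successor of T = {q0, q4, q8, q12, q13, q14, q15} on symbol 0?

q12 on 0 → {q4}.
q14 on 0 → {q14}.
No 0-transition from q0, q4, q8, q13, q15.
Union after reading 0: {q4, q14}.
Now take the λ-closure:
From q4 via λ: add q12.
From q14 via λ: add q13.
From q12 via λ: add q0.
From q0 via λ: add q8.
No new states can be added; the closed set is {q0, q4, q8, q12, q13, q14}.

{q0, q4, q8, q12, q13, q14}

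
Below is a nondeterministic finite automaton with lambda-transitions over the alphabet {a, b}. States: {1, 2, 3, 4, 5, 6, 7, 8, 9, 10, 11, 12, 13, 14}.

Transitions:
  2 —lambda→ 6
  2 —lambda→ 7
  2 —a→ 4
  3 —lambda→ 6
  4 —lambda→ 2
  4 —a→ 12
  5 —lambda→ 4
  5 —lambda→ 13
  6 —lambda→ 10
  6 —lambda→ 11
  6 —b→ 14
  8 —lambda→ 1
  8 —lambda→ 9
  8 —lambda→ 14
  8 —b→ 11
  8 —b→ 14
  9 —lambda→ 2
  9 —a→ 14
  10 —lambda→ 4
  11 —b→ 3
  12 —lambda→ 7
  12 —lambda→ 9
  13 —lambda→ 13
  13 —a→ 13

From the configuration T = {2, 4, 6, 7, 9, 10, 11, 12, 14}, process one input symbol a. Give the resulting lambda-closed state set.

2 on a → {4}.
4 on a → {12}.
9 on a → {14}.
No a-transition from 6, 7, 10, 11, 12, 14.
Union after reading a: {4, 12, 14}.
Now take the lambda-closure:
From 4 via lambda: add 2.
From 12 via lambda: add 7, 9.
From 2 via lambda: add 6.
From 6 via lambda: add 10, 11.
No new states can be added; the closed set is {2, 4, 6, 7, 9, 10, 11, 12, 14}.

{2, 4, 6, 7, 9, 10, 11, 12, 14}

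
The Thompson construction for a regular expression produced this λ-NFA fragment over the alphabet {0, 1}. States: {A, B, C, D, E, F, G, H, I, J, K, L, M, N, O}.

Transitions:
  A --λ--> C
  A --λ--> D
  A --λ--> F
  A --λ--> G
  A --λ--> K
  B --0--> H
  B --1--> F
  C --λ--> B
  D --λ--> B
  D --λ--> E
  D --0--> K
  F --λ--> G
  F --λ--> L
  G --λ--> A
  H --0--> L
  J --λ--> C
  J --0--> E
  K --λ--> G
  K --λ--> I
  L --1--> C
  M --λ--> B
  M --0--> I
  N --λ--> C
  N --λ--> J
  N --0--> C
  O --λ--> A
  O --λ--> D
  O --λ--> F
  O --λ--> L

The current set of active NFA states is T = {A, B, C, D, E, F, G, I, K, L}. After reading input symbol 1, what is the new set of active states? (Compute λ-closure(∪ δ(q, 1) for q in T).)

{A, B, C, D, E, F, G, I, K, L}

B on 1 → {F}.
L on 1 → {C}.
No 1-transition from A, C, D, E, F, G, I, K.
Union after reading 1: {C, F}.
Now take the λ-closure:
From C via λ: add B.
From F via λ: add G, L.
From G via λ: add A.
From A via λ: add D, K.
From D via λ: add E.
From K via λ: add I.
No new states can be added; the closed set is {A, B, C, D, E, F, G, I, K, L}.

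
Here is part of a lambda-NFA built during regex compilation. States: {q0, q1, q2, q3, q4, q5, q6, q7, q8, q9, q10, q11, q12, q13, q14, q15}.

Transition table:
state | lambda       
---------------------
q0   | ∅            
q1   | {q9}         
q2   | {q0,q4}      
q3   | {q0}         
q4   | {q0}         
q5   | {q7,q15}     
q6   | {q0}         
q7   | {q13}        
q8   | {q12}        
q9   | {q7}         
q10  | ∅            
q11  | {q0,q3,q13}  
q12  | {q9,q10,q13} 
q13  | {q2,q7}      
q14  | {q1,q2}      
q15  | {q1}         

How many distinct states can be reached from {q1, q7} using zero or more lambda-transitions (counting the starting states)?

Start with {q1, q7}.
From q1 via lambda: add q9.
From q7 via lambda: add q13.
From q13 via lambda: add q2.
From q2 via lambda: add q0, q4.
lambda-closure = {q0, q1, q2, q4, q7, q9, q13}, which has 7 states.

7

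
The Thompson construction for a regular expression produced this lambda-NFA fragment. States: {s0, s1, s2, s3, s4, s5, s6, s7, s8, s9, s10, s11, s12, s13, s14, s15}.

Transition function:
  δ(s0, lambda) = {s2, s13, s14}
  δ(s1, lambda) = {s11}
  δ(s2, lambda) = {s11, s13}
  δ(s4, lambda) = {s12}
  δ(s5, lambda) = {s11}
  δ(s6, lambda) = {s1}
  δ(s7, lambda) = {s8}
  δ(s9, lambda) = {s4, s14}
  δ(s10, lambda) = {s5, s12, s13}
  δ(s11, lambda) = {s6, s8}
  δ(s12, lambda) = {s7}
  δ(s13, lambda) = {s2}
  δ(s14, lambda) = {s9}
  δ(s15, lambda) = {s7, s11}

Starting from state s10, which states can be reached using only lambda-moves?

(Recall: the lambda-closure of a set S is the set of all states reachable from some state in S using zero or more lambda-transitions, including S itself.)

Start with {s10}.
From s10 via lambda: add s5, s12, s13.
From s5 via lambda: add s11.
From s12 via lambda: add s7.
From s13 via lambda: add s2.
From s7 via lambda: add s8.
From s11 via lambda: add s6.
From s6 via lambda: add s1.
No new states can be added; the closed set is {s1, s2, s5, s6, s7, s8, s10, s11, s12, s13}.

{s1, s2, s5, s6, s7, s8, s10, s11, s12, s13}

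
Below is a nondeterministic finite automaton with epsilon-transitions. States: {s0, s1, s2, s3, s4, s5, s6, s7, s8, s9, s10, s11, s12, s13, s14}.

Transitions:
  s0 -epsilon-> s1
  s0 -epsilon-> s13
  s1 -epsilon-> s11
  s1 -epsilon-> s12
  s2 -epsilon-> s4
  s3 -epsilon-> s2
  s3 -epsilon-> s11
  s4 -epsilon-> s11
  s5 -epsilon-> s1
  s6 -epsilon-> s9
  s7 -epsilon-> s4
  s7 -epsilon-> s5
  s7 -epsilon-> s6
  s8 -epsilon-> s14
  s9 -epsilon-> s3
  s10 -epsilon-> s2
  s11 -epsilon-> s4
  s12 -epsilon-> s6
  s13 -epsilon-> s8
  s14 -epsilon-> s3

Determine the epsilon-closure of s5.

{s1, s2, s3, s4, s5, s6, s9, s11, s12}

Start with {s5}.
From s5 via epsilon: add s1.
From s1 via epsilon: add s11, s12.
From s11 via epsilon: add s4.
From s12 via epsilon: add s6.
From s6 via epsilon: add s9.
From s9 via epsilon: add s3.
From s3 via epsilon: add s2.
No new states can be added; the closed set is {s1, s2, s3, s4, s5, s6, s9, s11, s12}.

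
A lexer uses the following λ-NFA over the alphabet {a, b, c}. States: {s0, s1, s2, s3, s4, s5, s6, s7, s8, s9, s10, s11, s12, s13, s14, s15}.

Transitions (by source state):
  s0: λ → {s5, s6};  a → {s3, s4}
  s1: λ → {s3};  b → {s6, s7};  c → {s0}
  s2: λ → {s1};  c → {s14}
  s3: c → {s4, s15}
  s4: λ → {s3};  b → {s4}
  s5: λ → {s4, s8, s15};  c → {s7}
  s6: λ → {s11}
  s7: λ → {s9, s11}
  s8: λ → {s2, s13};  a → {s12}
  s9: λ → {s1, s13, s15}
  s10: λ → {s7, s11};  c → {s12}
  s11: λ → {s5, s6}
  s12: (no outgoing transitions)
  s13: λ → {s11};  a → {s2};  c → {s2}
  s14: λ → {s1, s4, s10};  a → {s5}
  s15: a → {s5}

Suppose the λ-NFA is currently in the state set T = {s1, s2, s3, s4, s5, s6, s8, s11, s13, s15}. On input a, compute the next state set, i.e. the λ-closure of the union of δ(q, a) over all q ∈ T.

s8 on a → {s12}.
s13 on a → {s2}.
s15 on a → {s5}.
No a-transition from s1, s2, s3, s4, s5, s6, s11.
Union after reading a: {s2, s5, s12}.
Now take the λ-closure:
From s2 via λ: add s1.
From s5 via λ: add s4, s8, s15.
From s1 via λ: add s3.
From s8 via λ: add s13.
From s13 via λ: add s11.
From s11 via λ: add s6.
No new states can be added; the closed set is {s1, s2, s3, s4, s5, s6, s8, s11, s12, s13, s15}.

{s1, s2, s3, s4, s5, s6, s8, s11, s12, s13, s15}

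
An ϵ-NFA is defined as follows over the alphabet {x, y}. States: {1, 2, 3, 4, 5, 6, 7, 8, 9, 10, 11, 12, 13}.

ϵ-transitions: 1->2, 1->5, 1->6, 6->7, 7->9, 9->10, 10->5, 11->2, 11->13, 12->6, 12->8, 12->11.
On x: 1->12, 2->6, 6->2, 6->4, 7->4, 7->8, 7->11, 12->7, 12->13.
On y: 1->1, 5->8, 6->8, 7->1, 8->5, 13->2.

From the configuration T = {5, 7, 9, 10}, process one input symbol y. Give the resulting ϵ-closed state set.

{1, 2, 5, 6, 7, 8, 9, 10}

5 on y → {8}.
7 on y → {1}.
No y-transition from 9, 10.
Union after reading y: {1, 8}.
Now take the ϵ-closure:
From 1 via ϵ: add 2, 5, 6.
From 6 via ϵ: add 7.
From 7 via ϵ: add 9.
From 9 via ϵ: add 10.
No new states can be added; the closed set is {1, 2, 5, 6, 7, 8, 9, 10}.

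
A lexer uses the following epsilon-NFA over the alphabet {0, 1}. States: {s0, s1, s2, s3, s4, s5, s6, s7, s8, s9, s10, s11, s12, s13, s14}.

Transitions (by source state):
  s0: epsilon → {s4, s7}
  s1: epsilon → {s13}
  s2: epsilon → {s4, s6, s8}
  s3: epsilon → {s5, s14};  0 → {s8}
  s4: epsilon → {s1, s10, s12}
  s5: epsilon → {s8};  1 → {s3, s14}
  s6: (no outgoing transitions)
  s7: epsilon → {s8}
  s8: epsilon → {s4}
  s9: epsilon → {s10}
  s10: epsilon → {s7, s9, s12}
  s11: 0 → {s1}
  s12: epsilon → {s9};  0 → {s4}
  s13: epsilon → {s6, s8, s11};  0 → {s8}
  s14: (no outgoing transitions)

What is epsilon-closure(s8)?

Start with {s8}.
From s8 via epsilon: add s4.
From s4 via epsilon: add s1, s10, s12.
From s1 via epsilon: add s13.
From s10 via epsilon: add s7, s9.
From s13 via epsilon: add s6, s11.
No new states can be added; the closed set is {s1, s4, s6, s7, s8, s9, s10, s11, s12, s13}.

{s1, s4, s6, s7, s8, s9, s10, s11, s12, s13}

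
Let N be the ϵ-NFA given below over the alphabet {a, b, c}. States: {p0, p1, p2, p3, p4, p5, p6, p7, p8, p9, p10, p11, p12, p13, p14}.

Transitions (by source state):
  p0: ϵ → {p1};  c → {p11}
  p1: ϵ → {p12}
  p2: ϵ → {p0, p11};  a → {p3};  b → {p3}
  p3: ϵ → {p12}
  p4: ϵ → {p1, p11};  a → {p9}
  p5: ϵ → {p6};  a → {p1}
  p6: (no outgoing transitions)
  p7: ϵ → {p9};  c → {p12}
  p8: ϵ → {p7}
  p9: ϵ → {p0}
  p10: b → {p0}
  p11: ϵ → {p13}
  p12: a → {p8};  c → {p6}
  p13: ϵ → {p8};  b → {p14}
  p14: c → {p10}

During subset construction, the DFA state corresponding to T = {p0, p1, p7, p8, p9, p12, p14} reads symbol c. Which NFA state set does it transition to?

{p0, p1, p6, p7, p8, p9, p10, p11, p12, p13}

p0 on c → {p11}.
p7 on c → {p12}.
p12 on c → {p6}.
p14 on c → {p10}.
No c-transition from p1, p8, p9.
Union after reading c: {p6, p10, p11, p12}.
Now take the ϵ-closure:
From p11 via ϵ: add p13.
From p13 via ϵ: add p8.
From p8 via ϵ: add p7.
From p7 via ϵ: add p9.
From p9 via ϵ: add p0.
From p0 via ϵ: add p1.
No new states can be added; the closed set is {p0, p1, p6, p7, p8, p9, p10, p11, p12, p13}.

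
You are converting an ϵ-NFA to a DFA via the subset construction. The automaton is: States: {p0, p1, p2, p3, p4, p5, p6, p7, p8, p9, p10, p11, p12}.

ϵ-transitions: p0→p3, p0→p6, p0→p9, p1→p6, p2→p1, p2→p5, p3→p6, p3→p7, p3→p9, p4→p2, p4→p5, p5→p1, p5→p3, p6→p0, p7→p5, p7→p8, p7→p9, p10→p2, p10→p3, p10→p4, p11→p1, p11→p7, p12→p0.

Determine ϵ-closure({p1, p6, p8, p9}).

Start with {p1, p6, p8, p9}.
From p6 via ϵ: add p0.
From p0 via ϵ: add p3.
From p3 via ϵ: add p7.
From p7 via ϵ: add p5.
No new states can be added; the closed set is {p0, p1, p3, p5, p6, p7, p8, p9}.

{p0, p1, p3, p5, p6, p7, p8, p9}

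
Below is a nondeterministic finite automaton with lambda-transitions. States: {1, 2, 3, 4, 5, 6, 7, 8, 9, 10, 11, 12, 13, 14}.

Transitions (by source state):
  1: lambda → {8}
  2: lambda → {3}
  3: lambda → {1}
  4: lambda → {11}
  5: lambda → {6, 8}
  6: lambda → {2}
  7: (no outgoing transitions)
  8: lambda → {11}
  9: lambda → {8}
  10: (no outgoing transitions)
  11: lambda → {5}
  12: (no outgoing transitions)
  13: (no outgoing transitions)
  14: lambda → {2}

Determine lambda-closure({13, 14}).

Start with {13, 14}.
From 14 via lambda: add 2.
From 2 via lambda: add 3.
From 3 via lambda: add 1.
From 1 via lambda: add 8.
From 8 via lambda: add 11.
From 11 via lambda: add 5.
From 5 via lambda: add 6.
No new states can be added; the closed set is {1, 2, 3, 5, 6, 8, 11, 13, 14}.

{1, 2, 3, 5, 6, 8, 11, 13, 14}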